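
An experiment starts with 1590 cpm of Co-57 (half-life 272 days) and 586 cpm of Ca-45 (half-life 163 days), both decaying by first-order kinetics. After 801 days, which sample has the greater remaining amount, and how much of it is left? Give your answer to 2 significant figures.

Co-57, 210 cpm

Co-57: 1590 × (1/2)^2.9449 ≈ 206.49 cpm.
Ca-45: 586 × (1/2)^4.9141 ≈ 19.436 cpm.
Co-57 has more remaining, at ≈ 206.49 cpm.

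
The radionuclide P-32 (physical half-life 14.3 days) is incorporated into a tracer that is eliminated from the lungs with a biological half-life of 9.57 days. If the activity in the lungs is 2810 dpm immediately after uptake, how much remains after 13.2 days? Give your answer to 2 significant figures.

1/t_eff = 1/t_phys + 1/t_biol = 1/14.3 + 1/9.57 = 0.17442 per day.
t_eff = 14.3 × 9.57 / (14.3 + 9.57) ≈ 5.7332 days.
Remaining = 2810 × (1/2)^(13.2/5.7332) = 2810 × (1/2)^2.3024 ≈ 569.66 dpm.

570 dpm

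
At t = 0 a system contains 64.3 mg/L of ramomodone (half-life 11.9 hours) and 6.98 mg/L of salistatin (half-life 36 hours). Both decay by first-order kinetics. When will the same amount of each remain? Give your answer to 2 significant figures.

Set 64.3·(1/2)^(t/11.9) = 6.98·(1/2)^(t/36).
Taking log₂: log₂(64.3/6.98) = t·(1/11.9 − 1/36).
log₂(9.212) = 3.2035; 1/11.9 − 1/36 = 0.056256.
t = 3.2035 / 0.056256 ≈ 56.946 hours.

57 hours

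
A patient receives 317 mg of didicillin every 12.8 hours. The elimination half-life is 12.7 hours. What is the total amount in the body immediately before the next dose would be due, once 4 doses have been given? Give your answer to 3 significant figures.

The 4 doses were given 51.2, 38.4, 25.6, 12.8 hours ago.
Total = 317·(1/2)^(51.2/12.7) + 317·(1/2)^(38.4/12.7) + 317·(1/2)^(25.6/12.7) + 317·(1/2)^(12.8/12.7)
      = 19.385 + 38.981 + 78.39 + 157.64 ≈ 294.39 mg.

294 mg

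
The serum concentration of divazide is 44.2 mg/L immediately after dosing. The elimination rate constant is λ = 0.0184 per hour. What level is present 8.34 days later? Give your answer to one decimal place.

1.1 mg/L

t½ = ln 2 / λ = 0.69315 / 0.0184 ≈ 37.671 hours.
Convert the elapsed time: 8.34 days = 200.16 hours.
Number of half-lives: n = 200.16/37.671 ≈ 5.3134.
Remaining = 44.2 × (1/2)^5.3134 = 44.2 × 0.025149 ≈ 1.1116 mg/L.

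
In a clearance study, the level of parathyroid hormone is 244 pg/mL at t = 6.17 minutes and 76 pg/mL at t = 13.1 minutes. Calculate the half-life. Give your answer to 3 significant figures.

Over Δt = 13.1 − 6.17 = 6.93 minutes, the level fell by a factor of 244/76 ≈ 3.2105.
n = log₂(3.2105) ≈ 1.6828 half-lives, so t½ = 6.93/1.6828 ≈ 4.1181 minutes.

4.12 minutes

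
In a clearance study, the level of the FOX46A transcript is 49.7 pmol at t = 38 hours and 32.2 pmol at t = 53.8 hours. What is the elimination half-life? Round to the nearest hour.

25 hours

Over Δt = 53.8 − 38 = 15.8 hours, the level fell by a factor of 49.7/32.2 ≈ 1.5435.
n = log₂(1.5435) ≈ 0.62619 half-lives, so t½ = 15.8/0.62619 ≈ 25.232 hours.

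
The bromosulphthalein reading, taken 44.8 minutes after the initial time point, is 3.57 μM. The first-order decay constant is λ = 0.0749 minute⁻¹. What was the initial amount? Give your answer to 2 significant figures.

100 μM

t½ = ln 2 / λ = 0.69315 / 0.0749 ≈ 9.2543 minutes.
Number of half-lives elapsed: n = 44.8/9.2543 ≈ 4.841.
A₀ = A × 2^n = 3.57 × 2^4.841 = 3.57 × 28.661 ≈ 102.32 μM.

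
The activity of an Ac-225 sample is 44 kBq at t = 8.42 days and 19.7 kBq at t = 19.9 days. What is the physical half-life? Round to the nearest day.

10 days

Over Δt = 19.9 − 8.42 = 11.48 days, the level fell by a factor of 44/19.7 ≈ 2.2335.
n = log₂(2.2335) ≈ 1.1593 half-lives, so t½ = 11.48/1.1593 ≈ 9.9025 days.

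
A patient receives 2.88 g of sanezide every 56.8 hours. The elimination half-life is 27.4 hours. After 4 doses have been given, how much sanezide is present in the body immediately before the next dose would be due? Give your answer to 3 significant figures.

The 4 doses were given 227.2, 170.4, 113.6, 56.8 hours ago.
Total = 2.88·(1/2)^(227.2/27.4) + 2.88·(1/2)^(170.4/27.4) + 2.88·(1/2)^(113.6/27.4) + 2.88·(1/2)^(56.8/27.4)
      = 0.0091888 + 0.038663 + 0.16268 + 0.68448 ≈ 0.89501 g.

0.895 g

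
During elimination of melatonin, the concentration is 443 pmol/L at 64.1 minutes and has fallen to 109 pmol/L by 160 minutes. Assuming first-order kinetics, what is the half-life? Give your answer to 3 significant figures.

Over Δt = 160 − 64.1 = 95.9 minutes, the level fell by a factor of 443/109 ≈ 4.0642.
n = log₂(4.0642) ≈ 2.023 half-lives, so t½ = 95.9/2.023 ≈ 47.405 minutes.

47.4 minutes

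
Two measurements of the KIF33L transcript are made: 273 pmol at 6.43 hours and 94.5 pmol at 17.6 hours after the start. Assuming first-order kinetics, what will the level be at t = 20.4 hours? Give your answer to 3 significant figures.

Over Δt = 17.6 − 6.43 = 11.17 hours, the level fell by a factor of 273/94.5 ≈ 2.8889.
n = log₂(2.8889) ≈ 1.5305 half-lives, so t½ = 11.17/1.5305 ≈ 7.2982 hours.
From t = 17.6 to t = 20.4: 94.5 × (1/2)^((20.4−17.6)/7.2982) ≈ 72.434 pmol.

72.4 pmol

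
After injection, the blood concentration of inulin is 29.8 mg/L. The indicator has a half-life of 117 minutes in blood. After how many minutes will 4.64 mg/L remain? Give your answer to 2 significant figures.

Fraction remaining = 4.64/29.8 ≈ 0.1557.
n = log₂(29.8/4.64) = ln(6.4224)/ln 2 ≈ 2.6831 half-lives.
t = n × t½ = 2.6831 × 117 ≈ 313.92 minutes.

310 minutes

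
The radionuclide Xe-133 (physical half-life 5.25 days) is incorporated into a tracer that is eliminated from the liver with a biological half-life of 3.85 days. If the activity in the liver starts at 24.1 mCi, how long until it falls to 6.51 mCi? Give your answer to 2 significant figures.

1/t_eff = 1/t_phys + 1/t_biol = 1/5.25 + 1/3.85 = 0.45022 per day.
t_eff = 5.25 × 3.85 / (5.25 + 3.85) ≈ 2.2212 days.
n = log₂(24.1/6.51) ≈ 1.8883; t = 1.8883 × 2.2212 ≈ 4.1942 days.

4.2 days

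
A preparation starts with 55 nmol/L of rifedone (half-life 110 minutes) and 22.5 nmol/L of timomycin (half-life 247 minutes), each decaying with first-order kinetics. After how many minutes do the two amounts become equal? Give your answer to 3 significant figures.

Set 55·(1/2)^(t/110) = 22.5·(1/2)^(t/247).
Taking log₂: log₂(55/22.5) = t·(1/110 − 1/247).
log₂(2.4444) = 1.2895; 1/110 − 1/247 = 0.0050423.
t = 1.2895 / 0.0050423 ≈ 255.74 minutes.

256 minutes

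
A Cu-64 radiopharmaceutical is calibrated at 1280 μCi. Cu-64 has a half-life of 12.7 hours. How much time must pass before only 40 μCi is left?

40/1280 = 1/32, so 5 half-lives have elapsed.
t = 5 × 12.7 = 63.5 hours.

63.5 hours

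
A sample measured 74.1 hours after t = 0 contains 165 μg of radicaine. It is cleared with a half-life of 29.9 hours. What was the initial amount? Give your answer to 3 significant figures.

919 μg

Number of half-lives elapsed: n = 74.1/29.9 ≈ 2.4783.
A₀ = A × 2^n = 165 × 2^2.4783 = 165 × 5.5723 ≈ 919.42 μg.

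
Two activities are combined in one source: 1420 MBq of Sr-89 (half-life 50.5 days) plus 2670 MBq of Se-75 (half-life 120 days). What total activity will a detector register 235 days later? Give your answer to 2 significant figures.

Sr-89: 1420 × (1/2)^(235/50.5) = 1420 × (1/2)^4.6535 ≈ 56.423 MBq.
Se-75: 2670 × (1/2)^(235/120) = 2670 × (1/2)^1.9583 ≈ 687.06 MBq.
Total = 56.423 + 687.06 ≈ 743.48 MBq.

740 MBq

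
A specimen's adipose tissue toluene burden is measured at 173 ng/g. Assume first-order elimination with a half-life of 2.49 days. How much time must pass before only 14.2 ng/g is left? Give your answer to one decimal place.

9.0 days

Fraction remaining = 14.2/173 ≈ 0.082081.
n = log₂(173/14.2) = ln(12.183)/ln 2 ≈ 3.6068 half-lives.
t = n × t½ = 3.6068 × 2.49 ≈ 8.981 days.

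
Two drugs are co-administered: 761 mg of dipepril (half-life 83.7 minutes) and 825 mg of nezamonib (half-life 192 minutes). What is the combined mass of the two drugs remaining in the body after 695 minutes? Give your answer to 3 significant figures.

dipepril: 761 × (1/2)^(695/83.7) = 761 × (1/2)^8.3035 ≈ 2.4088 mg.
nezamonib: 825 × (1/2)^(695/192) = 825 × (1/2)^3.6198 ≈ 67.11 mg.
Total = 2.4088 + 67.11 ≈ 69.519 mg.

69.5 mg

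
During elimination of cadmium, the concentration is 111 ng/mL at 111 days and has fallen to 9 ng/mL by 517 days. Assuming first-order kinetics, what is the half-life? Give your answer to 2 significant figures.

Over Δt = 517 − 111 = 406 days, the level fell by a factor of 111/9 ≈ 12.333.
n = log₂(12.333) ≈ 3.6245 half-lives, so t½ = 406/3.6245 ≈ 112.02 days.

110 days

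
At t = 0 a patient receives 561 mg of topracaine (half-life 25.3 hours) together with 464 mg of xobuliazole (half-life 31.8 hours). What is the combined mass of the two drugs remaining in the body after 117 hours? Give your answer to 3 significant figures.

59.0 mg

topracaine: 561 × (1/2)^(117/25.3) = 561 × (1/2)^4.6245 ≈ 22.743 mg.
xobuliazole: 464 × (1/2)^(117/31.8) = 464 × (1/2)^3.6792 ≈ 36.221 mg.
Total = 22.743 + 36.221 ≈ 58.964 mg.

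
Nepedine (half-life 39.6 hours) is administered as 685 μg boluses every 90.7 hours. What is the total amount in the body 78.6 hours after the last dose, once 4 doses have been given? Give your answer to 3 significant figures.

217 μg

The 4 doses were given 350.7, 260, 169.3, 78.6 hours ago.
Total = 685·(1/2)^(350.7/39.6) + 685·(1/2)^(260/39.6) + 685·(1/2)^(169.3/39.6) + 685·(1/2)^(78.6/39.6)
      = 1.4783 + 7.2315 + 35.376 + 173.06 ≈ 217.14 μg.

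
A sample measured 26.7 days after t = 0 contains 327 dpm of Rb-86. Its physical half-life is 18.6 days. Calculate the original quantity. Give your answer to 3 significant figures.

Number of half-lives elapsed: n = 26.7/18.6 ≈ 1.4355.
A₀ = A × 2^n = 327 × 2^1.4355 = 327 × 2.7047 ≈ 884.45 dpm.

884 dpm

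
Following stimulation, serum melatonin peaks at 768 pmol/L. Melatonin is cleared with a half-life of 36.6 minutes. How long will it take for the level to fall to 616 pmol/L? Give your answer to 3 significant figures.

11.6 minutes

Fraction remaining = 616/768 ≈ 0.80208.
n = log₂(768/616) = ln(1.2468)/ln 2 ≈ 0.31818 half-lives.
t = n × t½ = 0.31818 × 36.6 ≈ 11.645 minutes.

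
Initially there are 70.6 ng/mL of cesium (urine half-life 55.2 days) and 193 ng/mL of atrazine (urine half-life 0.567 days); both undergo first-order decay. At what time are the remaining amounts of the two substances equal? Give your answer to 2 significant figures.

0.83 days

Set 70.6·(1/2)^(t/55.2) = 193·(1/2)^(t/0.567).
Taking log₂: log₂(70.6/193) = t·(1/55.2 − 1/0.567).
log₂(0.3658) = -1.4509; 1/55.2 − 1/0.567 = -1.7456.
t = -1.4509 / -1.7456 ≈ 0.83118 days.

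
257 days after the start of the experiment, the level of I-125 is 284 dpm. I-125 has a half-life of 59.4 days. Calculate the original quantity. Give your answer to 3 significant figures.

Number of half-lives elapsed: n = 257/59.4 ≈ 4.3266.
A₀ = A × 2^n = 284 × 2^4.3266 = 284 × 20.065 ≈ 5698.4 dpm.

5700 dpm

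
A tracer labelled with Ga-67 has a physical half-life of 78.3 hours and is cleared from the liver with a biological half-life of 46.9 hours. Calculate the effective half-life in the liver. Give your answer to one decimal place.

1/t_eff = 1/t_phys + 1/t_biol = 1/78.3 + 1/46.9 = 0.034093 per hour.
t_eff = 78.3 × 46.9 / (78.3 + 46.9) ≈ 29.331 hours.

29.3 hours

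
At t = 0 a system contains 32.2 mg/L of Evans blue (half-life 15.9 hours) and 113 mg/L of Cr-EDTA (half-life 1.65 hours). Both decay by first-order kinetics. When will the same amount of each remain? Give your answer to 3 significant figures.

Set 32.2·(1/2)^(t/15.9) = 113·(1/2)^(t/1.65).
Taking log₂: log₂(32.2/113) = t·(1/15.9 − 1/1.65).
log₂(0.28496) = -1.8112; 1/15.9 − 1/1.65 = -0.54317.
t = -1.8112 / -0.54317 ≈ 3.3345 hours.

3.33 hours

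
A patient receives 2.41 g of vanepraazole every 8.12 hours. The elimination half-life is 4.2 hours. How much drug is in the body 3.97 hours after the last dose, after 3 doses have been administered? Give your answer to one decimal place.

The 3 doses were given 20.21, 12.09, 3.97 hours ago.
Total = 2.41·(1/2)^(20.21/4.2) + 2.41·(1/2)^(12.09/4.2) + 2.41·(1/2)^(3.97/4.2)
      = 0.0858 + 0.3277 + 1.2516 ≈ 1.6651 g.

1.7 g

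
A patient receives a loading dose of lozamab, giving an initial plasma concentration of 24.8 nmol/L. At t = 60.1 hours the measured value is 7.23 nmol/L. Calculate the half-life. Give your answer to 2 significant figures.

34 hours

A/A₀ = 7.23/24.8 ≈ 0.29153.
n = log₂(3.4302) ≈ 1.7783 half-lives elapsed in 60.1 hours.
t½ = 60.1/1.7783 ≈ 33.797 hours.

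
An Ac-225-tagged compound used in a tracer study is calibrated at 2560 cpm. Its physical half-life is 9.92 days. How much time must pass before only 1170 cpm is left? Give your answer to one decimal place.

11.2 days

Fraction remaining = 1170/2560 ≈ 0.45703.
n = log₂(2560/1170) = ln(2.188)/ln 2 ≈ 1.1296 half-lives.
t = n × t½ = 1.1296 × 9.92 ≈ 11.206 days.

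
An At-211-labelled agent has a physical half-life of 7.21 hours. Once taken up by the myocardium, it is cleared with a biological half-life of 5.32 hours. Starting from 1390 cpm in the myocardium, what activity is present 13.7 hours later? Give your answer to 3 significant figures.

1/t_eff = 1/t_phys + 1/t_biol = 1/7.21 + 1/5.32 = 0.32667 per hour.
t_eff = 7.21 × 5.32 / (7.21 + 5.32) ≈ 3.0612 hours.
Remaining = 1390 × (1/2)^(13.7/3.0612) = 1390 × (1/2)^4.4753 ≈ 62.49 cpm.

62.5 cpm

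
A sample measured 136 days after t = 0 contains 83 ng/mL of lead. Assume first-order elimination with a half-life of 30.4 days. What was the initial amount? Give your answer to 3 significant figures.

Number of half-lives elapsed: n = 136/30.4 ≈ 4.4737.
A₀ = A × 2^n = 83 × 2^4.4737 = 83 × 22.218 ≈ 1844.1 ng/mL.

1840 ng/mL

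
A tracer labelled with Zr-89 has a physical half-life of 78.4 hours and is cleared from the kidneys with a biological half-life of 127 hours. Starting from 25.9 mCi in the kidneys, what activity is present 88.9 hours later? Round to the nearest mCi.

7 mCi

1/t_eff = 1/t_phys + 1/t_biol = 1/78.4 + 1/127 = 0.020629 per hour.
t_eff = 78.4 × 127 / (78.4 + 127) ≈ 48.475 hours.
Remaining = 25.9 × (1/2)^(88.9/48.475) = 25.9 × (1/2)^1.8339 ≈ 7.2649 mCi.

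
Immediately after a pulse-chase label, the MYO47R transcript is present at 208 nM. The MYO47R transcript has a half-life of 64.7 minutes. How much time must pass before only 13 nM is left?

13/208 = 1/16, so 4 half-lives have elapsed.
t = 4 × 64.7 = 258.8 minutes.

258.8 minutes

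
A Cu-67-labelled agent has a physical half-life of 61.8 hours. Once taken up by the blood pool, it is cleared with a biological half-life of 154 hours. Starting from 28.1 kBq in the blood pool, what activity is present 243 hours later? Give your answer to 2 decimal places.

1/t_eff = 1/t_phys + 1/t_biol = 1/61.8 + 1/154 = 0.022675 per hour.
t_eff = 61.8 × 154 / (61.8 + 154) ≈ 44.102 hours.
Remaining = 28.1 × (1/2)^(243/44.102) = 28.1 × (1/2)^5.51 ≈ 0.61666 kBq.

0.62 kBq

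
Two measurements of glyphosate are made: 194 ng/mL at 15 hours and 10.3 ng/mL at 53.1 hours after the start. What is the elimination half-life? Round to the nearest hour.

9 hours

Over Δt = 53.1 − 15 = 38.1 hours, the level fell by a factor of 194/10.3 ≈ 18.835.
n = log₂(18.835) ≈ 4.2353 half-lives, so t½ = 38.1/4.2353 ≈ 8.9957 hours.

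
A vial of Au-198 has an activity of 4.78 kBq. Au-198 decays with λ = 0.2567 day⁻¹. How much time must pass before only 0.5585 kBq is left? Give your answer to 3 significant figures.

8.36 days

t½ = ln 2 / λ = 0.69315 / 0.2567 ≈ 2.7002 days.
Fraction remaining = 0.5585/4.78 ≈ 0.11684.
n = log₂(4.78/0.5585) = ln(8.5586)/ln 2 ≈ 3.0974 half-lives.
t = n × t½ = 3.0974 × 2.7002 ≈ 8.3636 days.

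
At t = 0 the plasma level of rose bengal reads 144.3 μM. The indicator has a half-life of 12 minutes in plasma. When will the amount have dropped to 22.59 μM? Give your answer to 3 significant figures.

32.1 minutes

Fraction remaining = 22.59/144.3 ≈ 0.15655.
n = log₂(144.3/22.59) = ln(6.3878)/ln 2 ≈ 2.6753 half-lives.
t = n × t½ = 2.6753 × 12 ≈ 32.104 minutes.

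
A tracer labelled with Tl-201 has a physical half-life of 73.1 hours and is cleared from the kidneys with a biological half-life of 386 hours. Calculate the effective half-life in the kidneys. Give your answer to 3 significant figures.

1/t_eff = 1/t_phys + 1/t_biol = 1/73.1 + 1/386 = 0.016271 per hour.
t_eff = 73.1 × 386 / (73.1 + 386) ≈ 61.461 hours.

61.5 hours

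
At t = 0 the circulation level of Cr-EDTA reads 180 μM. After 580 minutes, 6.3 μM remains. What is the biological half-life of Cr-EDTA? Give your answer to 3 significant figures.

120 minutes

A/A₀ = 6.3/180 ≈ 0.035.
n = log₂(28.571) ≈ 4.8365 half-lives elapsed in 580 minutes.
t½ = 580/4.8365 ≈ 119.92 minutes.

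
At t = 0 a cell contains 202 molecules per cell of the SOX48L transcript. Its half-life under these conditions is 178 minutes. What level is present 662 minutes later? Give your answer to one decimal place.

Number of half-lives: n = 662/178 ≈ 3.7191.
Remaining = 202 × (1/2)^3.7191 = 202 × 0.075934 ≈ 15.339 molecules per cell.

15.3 molecules per cell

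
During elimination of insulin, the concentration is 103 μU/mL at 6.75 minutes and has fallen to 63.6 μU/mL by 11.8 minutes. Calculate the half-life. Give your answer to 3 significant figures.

Over Δt = 11.8 − 6.75 = 5.05 minutes, the level fell by a factor of 103/63.6 ≈ 1.6195.
n = log₂(1.6195) ≈ 0.69555 half-lives, so t½ = 5.05/0.69555 ≈ 7.2605 minutes.

7.26 minutes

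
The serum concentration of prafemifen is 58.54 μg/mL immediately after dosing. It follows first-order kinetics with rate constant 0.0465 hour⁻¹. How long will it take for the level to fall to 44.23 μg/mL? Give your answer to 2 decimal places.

t½ = ln 2 / λ = 0.69315 / 0.0465 ≈ 14.906 hours.
Fraction remaining = 44.23/58.54 ≈ 0.75555.
n = log₂(58.54/44.23) = ln(1.3235)/ln 2 ≈ 0.4044 half-lives.
t = n × t½ = 0.4044 × 14.906 ≈ 6.0281 hours.

6.03 hours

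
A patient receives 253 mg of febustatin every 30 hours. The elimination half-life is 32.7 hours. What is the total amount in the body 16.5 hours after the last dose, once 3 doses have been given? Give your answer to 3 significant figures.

323 mg

The 3 doses were given 76.5, 46.5, 16.5 hours ago.
Total = 253·(1/2)^(76.5/32.7) + 253·(1/2)^(46.5/32.7) + 253·(1/2)^(16.5/32.7)
      = 49.989 + 94.417 + 178.33 ≈ 322.74 mg.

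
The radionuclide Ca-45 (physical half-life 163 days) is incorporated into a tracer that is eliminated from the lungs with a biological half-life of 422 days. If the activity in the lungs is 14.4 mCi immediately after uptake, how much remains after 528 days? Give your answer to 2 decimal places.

0.64 mCi

1/t_eff = 1/t_phys + 1/t_biol = 1/163 + 1/422 = 0.0085046 per day.
t_eff = 163 × 422 / (163 + 422) ≈ 117.58 days.
Remaining = 14.4 × (1/2)^(528/117.58) = 14.4 × (1/2)^4.4904 ≈ 0.64062 mCi.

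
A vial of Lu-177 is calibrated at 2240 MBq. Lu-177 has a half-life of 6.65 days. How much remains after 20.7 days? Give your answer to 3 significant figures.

Number of half-lives: n = 20.7/6.65 ≈ 3.1128.
Remaining = 2240 × (1/2)^3.1128 = 2240 × 0.1156 ≈ 258.94 MBq.

259 MBq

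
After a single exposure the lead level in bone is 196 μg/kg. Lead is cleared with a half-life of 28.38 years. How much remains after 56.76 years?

49 μg/kg

Elapsed time is 2 half-lives (56.76/28.38).
Each half-life halves the amount: 196 × (1/2)^2 = 196/4 = 49 μg/kg.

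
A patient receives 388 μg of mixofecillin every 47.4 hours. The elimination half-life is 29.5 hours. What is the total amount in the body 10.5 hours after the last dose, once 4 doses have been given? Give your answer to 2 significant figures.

450 μg

The 4 doses were given 152.7, 105.3, 57.9, 10.5 hours ago.
Total = 388·(1/2)^(152.7/29.5) + 388·(1/2)^(105.3/29.5) + 388·(1/2)^(57.9/29.5) + 388·(1/2)^(10.5/29.5)
      = 10.73 + 32.682 + 99.54 + 303.17 ≈ 446.12 μg.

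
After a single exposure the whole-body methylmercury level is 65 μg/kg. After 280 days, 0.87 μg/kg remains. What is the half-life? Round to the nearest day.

A/A₀ = 0.87/65 ≈ 0.013385.
n = log₂(74.713) ≈ 6.2233 half-lives elapsed in 280 days.
t½ = 280/6.2233 ≈ 44.992 days.

45 days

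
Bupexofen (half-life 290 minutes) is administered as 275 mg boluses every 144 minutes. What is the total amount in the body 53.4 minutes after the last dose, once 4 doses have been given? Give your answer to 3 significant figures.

621 mg

The 4 doses were given 485.4, 341.4, 197.4, 53.4 minutes ago.
Total = 275·(1/2)^(485.4/290) + 275·(1/2)^(341.4/290) + 275·(1/2)^(197.4/290) + 275·(1/2)^(53.4/290)
      = 86.193 + 121.6 + 171.56 + 242.05 ≈ 621.41 mg.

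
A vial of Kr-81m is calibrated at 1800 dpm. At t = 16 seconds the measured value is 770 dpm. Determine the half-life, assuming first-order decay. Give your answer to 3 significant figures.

A/A₀ = 770/1800 ≈ 0.42778.
n = log₂(2.3377) ≈ 1.2251 half-lives elapsed in 16 seconds.
t½ = 16/1.2251 ≈ 13.061 seconds.

13.1 seconds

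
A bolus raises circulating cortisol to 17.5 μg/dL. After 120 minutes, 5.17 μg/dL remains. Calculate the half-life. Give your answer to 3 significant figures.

A/A₀ = 5.17/17.5 ≈ 0.29543.
n = log₂(3.3849) ≈ 1.7591 half-lives elapsed in 120 minutes.
t½ = 120/1.7591 ≈ 68.216 minutes.

68.2 minutes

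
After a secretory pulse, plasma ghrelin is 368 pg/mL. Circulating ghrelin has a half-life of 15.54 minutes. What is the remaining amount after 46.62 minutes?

Elapsed time is 3 half-lives (46.62/15.54).
Each half-life halves the amount: 368 × (1/2)^3 = 368/8 = 46 pg/mL.

46 pg/mL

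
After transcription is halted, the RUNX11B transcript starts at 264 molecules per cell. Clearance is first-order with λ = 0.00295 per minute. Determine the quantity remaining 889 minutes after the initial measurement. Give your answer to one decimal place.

19.2 molecules per cell

t½ = ln 2 / λ = 0.69315 / 0.00295 ≈ 234.97 minutes.
Number of half-lives: n = 889/234.97 ≈ 3.7835.
Remaining = 264 × (1/2)^3.7835 = 264 × 0.072617 ≈ 19.171 molecules per cell.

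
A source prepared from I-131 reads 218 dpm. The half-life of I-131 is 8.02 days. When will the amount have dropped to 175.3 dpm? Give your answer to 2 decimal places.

2.52 days

Fraction remaining = 175.3/218 ≈ 0.80413.
n = log₂(218/175.3) = ln(1.2436)/ln 2 ≈ 0.3145 half-lives.
t = n × t½ = 0.3145 × 8.02 ≈ 2.5223 days.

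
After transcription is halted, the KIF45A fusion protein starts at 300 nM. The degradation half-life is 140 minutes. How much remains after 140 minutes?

Elapsed time is 1 half-life (140/140).
Each half-life halves the amount: 300 × (1/2)^1 = 300/2 = 150 nM.

150 nM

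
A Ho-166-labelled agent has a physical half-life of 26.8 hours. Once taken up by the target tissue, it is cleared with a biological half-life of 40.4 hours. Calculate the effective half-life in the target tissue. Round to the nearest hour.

16 hours

1/t_eff = 1/t_phys + 1/t_biol = 1/26.8 + 1/40.4 = 0.062066 per hour.
t_eff = 26.8 × 40.4 / (26.8 + 40.4) ≈ 16.112 hours.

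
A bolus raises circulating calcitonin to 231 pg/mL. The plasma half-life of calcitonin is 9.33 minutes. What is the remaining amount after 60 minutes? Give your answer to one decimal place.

Number of half-lives: n = 60/9.33 ≈ 6.4309.
Remaining = 231 × (1/2)^6.4309 = 231 × 0.011591 ≈ 2.6775 pg/mL.

2.7 pg/mL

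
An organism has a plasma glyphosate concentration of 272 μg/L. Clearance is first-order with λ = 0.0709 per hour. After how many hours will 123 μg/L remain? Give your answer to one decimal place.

t½ = ln 2 / λ = 0.69315 / 0.0709 ≈ 9.7764 hours.
Fraction remaining = 123/272 ≈ 0.45221.
n = log₂(272/123) = ln(2.2114)/ln 2 ≈ 1.1449 half-lives.
t = n × t½ = 1.1449 × 9.7764 ≈ 11.193 hours.

11.2 hours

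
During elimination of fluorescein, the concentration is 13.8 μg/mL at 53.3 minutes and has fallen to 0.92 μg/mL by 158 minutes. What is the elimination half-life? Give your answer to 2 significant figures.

27 minutes

Over Δt = 158 − 53.3 = 104.7 minutes, the level fell by a factor of 13.8/0.92 ≈ 15.
n = log₂(15) ≈ 3.9069 half-lives, so t½ = 104.7/3.9069 ≈ 26.799 minutes.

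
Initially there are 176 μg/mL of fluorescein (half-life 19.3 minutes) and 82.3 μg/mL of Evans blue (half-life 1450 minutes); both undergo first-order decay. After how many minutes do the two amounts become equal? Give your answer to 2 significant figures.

Set 176·(1/2)^(t/19.3) = 82.3·(1/2)^(t/1450).
Taking log₂: log₂(176/82.3) = t·(1/19.3 − 1/1450).
log₂(2.1385) = 1.0966; 1/19.3 − 1/1450 = 0.051124.
t = 1.0966 / 0.051124 ≈ 21.45 minutes.

21 minutes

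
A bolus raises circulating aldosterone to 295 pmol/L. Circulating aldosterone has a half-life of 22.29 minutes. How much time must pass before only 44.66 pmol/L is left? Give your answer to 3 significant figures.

Fraction remaining = 44.66/295 ≈ 0.15139.
n = log₂(295/44.66) = ln(6.6055)/ln 2 ≈ 2.7237 half-lives.
t = n × t½ = 2.7237 × 22.29 ≈ 60.71 minutes.

60.7 minutes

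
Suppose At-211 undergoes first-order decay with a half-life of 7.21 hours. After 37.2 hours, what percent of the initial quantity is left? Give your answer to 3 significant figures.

n = 37.2/7.21 ≈ 5.1595 half-lives.
Fraction remaining = (1/2)^5.1595 ≈ 0.027979, i.e. 2.7979%.

2.80%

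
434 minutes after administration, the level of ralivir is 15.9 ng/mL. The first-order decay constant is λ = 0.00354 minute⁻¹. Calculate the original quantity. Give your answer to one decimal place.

73.9 ng/mL

t½ = ln 2 / λ = 0.69315 / 0.00354 ≈ 195.8 minutes.
Number of half-lives elapsed: n = 434/195.8 ≈ 2.2165.
A₀ = A × 2^n = 15.9 × 2^2.2165 = 15.9 × 4.6476 ≈ 73.898 ng/mL.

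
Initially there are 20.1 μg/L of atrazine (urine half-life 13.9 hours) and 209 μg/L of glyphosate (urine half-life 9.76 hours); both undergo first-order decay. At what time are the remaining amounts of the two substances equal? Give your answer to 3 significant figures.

Set 20.1·(1/2)^(t/13.9) = 209·(1/2)^(t/9.76).
Taking log₂: log₂(20.1/209) = t·(1/13.9 − 1/9.76).
log₂(0.096172) = -3.3782; 1/13.9 − 1/9.76 = -0.030517.
t = -3.3782 / -0.030517 ≈ 110.7 hours.

111 hours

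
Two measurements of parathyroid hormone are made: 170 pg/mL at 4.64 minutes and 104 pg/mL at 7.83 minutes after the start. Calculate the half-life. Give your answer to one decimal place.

4.5 minutes

Over Δt = 7.83 − 4.64 = 3.19 minutes, the level fell by a factor of 170/104 ≈ 1.6346.
n = log₂(1.6346) ≈ 0.70895 half-lives, so t½ = 3.19/0.70895 ≈ 4.4996 minutes.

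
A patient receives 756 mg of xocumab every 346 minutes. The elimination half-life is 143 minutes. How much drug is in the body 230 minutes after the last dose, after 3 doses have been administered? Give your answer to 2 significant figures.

300 mg

The 3 doses were given 922, 576, 230 minutes ago.
Total = 756·(1/2)^(922/143) + 756·(1/2)^(576/143) + 756·(1/2)^(230/143)
      = 8.6619 + 46.343 + 247.94 ≈ 302.95 mg.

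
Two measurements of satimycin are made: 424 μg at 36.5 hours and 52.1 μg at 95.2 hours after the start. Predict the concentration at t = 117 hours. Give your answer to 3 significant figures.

Over Δt = 95.2 − 36.5 = 58.7 hours, the level fell by a factor of 424/52.1 ≈ 8.1382.
n = log₂(8.1382) ≈ 3.0247 half-lives, so t½ = 58.7/3.0247 ≈ 19.407 hours.
From t = 95.2 to t = 117: 52.1 × (1/2)^((117−95.2)/19.407) ≈ 23.916 μg.

23.9 μg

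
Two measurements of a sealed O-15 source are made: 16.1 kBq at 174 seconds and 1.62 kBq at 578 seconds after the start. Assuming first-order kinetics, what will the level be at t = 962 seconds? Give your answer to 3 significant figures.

Over Δt = 578 − 174 = 404 seconds, the level fell by a factor of 16.1/1.62 ≈ 9.9383.
n = log₂(9.9383) ≈ 3.313 half-lives, so t½ = 404/3.313 ≈ 121.94 seconds.
From t = 578 to t = 962: 1.62 × (1/2)^((962−578)/121.94) ≈ 0.18263 kBq.

0.183 kBq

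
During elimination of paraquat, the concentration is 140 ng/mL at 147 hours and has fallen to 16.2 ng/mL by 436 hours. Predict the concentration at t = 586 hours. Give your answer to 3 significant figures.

Over Δt = 436 − 147 = 289 hours, the level fell by a factor of 140/16.2 ≈ 8.642.
n = log₂(8.642) ≈ 3.1114 half-lives, so t½ = 289/3.1114 ≈ 92.885 hours.
From t = 436 to t = 586: 16.2 × (1/2)^((586−436)/92.885) ≈ 5.2891 ng/mL.

5.29 ng/mL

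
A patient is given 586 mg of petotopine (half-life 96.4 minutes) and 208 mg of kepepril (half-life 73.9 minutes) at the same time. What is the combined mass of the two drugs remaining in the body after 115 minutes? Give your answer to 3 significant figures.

327 mg

petotopine: 586 × (1/2)^(115/96.4) = 586 × (1/2)^1.1929 ≈ 256.32 mg.
kepepril: 208 × (1/2)^(115/73.9) = 208 × (1/2)^1.5562 ≈ 70.732 mg.
Total = 256.32 + 70.732 ≈ 327.05 mg.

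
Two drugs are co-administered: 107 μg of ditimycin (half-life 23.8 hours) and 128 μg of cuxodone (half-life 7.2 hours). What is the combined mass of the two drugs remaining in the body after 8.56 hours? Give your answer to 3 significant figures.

140 μg

ditimycin: 107 × (1/2)^(8.56/23.8) = 107 × (1/2)^0.35966 ≈ 83.39 μg.
cuxodone: 128 × (1/2)^(8.56/7.2) = 128 × (1/2)^1.1889 ≈ 56.146 μg.
Total = 83.39 + 56.146 ≈ 139.54 μg.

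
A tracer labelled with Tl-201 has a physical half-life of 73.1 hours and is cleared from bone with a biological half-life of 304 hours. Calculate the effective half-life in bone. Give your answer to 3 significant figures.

58.9 hours

1/t_eff = 1/t_phys + 1/t_biol = 1/73.1 + 1/304 = 0.016969 per hour.
t_eff = 73.1 × 304 / (73.1 + 304) ≈ 58.93 hours.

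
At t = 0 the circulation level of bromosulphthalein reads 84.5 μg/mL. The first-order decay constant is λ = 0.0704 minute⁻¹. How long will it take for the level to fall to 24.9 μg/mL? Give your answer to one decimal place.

t½ = ln 2 / λ = 0.69315 / 0.0704 ≈ 9.8458 minutes.
Fraction remaining = 24.9/84.5 ≈ 0.29467.
n = log₂(84.5/24.9) = ln(3.3936)/ln 2 ≈ 1.7628 half-lives.
t = n × t½ = 1.7628 × 9.8458 ≈ 17.356 minutes.

17.4 minutes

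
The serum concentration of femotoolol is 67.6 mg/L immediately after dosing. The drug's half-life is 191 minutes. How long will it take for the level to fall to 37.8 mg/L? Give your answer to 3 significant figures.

Fraction remaining = 37.8/67.6 ≈ 0.55917.
n = log₂(67.6/37.8) = ln(1.7884)/ln 2 ≈ 0.83864 half-lives.
t = n × t½ = 0.83864 × 191 ≈ 160.18 minutes.

160 minutes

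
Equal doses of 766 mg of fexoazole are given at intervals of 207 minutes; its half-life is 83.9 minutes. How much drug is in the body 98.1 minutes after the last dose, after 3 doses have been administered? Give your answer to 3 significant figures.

The 3 doses were given 512.1, 305.1, 98.1 minutes ago.
Total = 766·(1/2)^(512.1/83.9) + 766·(1/2)^(305.1/83.9) + 766·(1/2)^(98.1/83.9)
      = 11.139 + 61.594 + 340.6 ≈ 413.34 mg.

413 mg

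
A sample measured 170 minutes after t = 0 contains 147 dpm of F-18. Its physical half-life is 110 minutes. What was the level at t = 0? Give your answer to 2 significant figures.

430 dpm

Number of half-lives elapsed: n = 170/110 ≈ 1.5455.
A₀ = A × 2^n = 147 × 2^1.5455 = 147 × 2.919 ≈ 429.09 dpm.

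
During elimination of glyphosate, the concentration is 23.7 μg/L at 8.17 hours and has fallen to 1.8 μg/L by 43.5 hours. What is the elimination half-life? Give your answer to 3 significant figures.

Over Δt = 43.5 − 8.17 = 35.33 hours, the level fell by a factor of 23.7/1.8 ≈ 13.167.
n = log₂(13.167) ≈ 3.7188 half-lives, so t½ = 35.33/3.7188 ≈ 9.5003 hours.

9.50 hours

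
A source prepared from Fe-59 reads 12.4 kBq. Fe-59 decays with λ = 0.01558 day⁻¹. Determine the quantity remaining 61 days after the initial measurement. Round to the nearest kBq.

5 kBq

t½ = ln 2 / λ = 0.69315 / 0.01558 ≈ 44.49 days.
Number of half-lives: n = 61/44.49 ≈ 1.3711.
Remaining = 12.4 × (1/2)^1.3711 = 12.4 × 0.38659 ≈ 4.7938 kBq.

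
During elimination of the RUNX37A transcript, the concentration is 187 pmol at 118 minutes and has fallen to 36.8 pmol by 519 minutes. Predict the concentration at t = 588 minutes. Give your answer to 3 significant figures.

Over Δt = 519 − 118 = 401 minutes, the level fell by a factor of 187/36.8 ≈ 5.0815.
n = log₂(5.0815) ≈ 2.3453 half-lives, so t½ = 401/2.3453 ≈ 170.98 minutes.
From t = 519 to t = 588: 36.8 × (1/2)^((588−519)/170.98) ≈ 27.821 pmol.

27.8 pmol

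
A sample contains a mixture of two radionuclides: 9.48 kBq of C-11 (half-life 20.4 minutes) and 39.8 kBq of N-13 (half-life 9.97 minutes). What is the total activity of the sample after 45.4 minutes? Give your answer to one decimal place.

3.7 kBq

C-11: 9.48 × (1/2)^(45.4/20.4) = 9.48 × (1/2)^2.2255 ≈ 2.0271 kBq.
N-13: 39.8 × (1/2)^(45.4/9.97) = 39.8 × (1/2)^4.5537 ≈ 1.6947 kBq.
Total = 2.0271 + 1.6947 ≈ 3.7218 kBq.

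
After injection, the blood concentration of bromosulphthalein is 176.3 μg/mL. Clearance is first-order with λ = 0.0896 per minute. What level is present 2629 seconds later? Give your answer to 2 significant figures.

3.5 μg/mL

t½ = ln 2 / λ = 0.69315 / 0.0896 ≈ 7.736 minutes.
Convert the elapsed time: 2629 seconds = 43.8167 minutes.
Number of half-lives: n = 43.8167/7.736 ≈ 5.664.
Remaining = 176.3 × (1/2)^5.664 = 176.3 × 0.019723 ≈ 3.4772 μg/mL.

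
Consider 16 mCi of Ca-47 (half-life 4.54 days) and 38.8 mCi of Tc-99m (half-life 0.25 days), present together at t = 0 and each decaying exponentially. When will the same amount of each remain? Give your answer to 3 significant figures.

Set 16·(1/2)^(t/4.54) = 38.8·(1/2)^(t/0.25).
Taking log₂: log₂(16/38.8) = t·(1/4.54 − 1/0.25).
log₂(0.41237) = -1.278; 1/4.54 − 1/0.25 = -3.7797.
t = -1.278 / -3.7797 ≈ 0.33811 days.

0.338 days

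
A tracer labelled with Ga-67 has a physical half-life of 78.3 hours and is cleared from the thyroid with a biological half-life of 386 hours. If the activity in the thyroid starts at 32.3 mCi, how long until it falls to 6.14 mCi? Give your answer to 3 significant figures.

156 hours

1/t_eff = 1/t_phys + 1/t_biol = 1/78.3 + 1/386 = 0.015362 per hour.
t_eff = 78.3 × 386 / (78.3 + 386) ≈ 65.095 hours.
n = log₂(32.3/6.14) ≈ 2.3952; t = 2.3952 × 65.095 ≈ 155.92 hours.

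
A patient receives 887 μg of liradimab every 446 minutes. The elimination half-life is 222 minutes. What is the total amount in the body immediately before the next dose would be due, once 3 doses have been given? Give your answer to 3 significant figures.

289 μg

The 3 doses were given 1338, 892, 446 minutes ago.
Total = 887·(1/2)^(1338/222) + 887·(1/2)^(892/222) + 887·(1/2)^(446/222)
      = 13.602 + 54.749 + 220.37 ≈ 288.72 μg.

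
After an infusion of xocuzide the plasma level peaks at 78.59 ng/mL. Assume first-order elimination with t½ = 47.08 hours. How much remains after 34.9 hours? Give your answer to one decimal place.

47.0 ng/mL

Number of half-lives: n = 34.9/47.08 ≈ 0.74129.
Remaining = 78.59 × (1/2)^0.74129 = 78.59 × 0.5982 ≈ 47.013 ng/mL.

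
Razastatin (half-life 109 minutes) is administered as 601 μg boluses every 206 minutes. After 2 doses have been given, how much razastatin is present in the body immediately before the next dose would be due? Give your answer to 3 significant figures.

The 2 doses were given 412, 206 minutes ago.
Total = 601·(1/2)^(412/109) + 601·(1/2)^(206/109)
      = 43.756 + 162.16 ≈ 205.92 μg.

206 μg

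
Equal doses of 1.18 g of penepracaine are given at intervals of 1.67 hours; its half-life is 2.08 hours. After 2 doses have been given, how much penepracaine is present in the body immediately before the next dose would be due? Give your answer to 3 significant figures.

The 2 doses were given 3.34, 1.67 hours ago.
Total = 1.18·(1/2)^(3.34/2.08) + 1.18·(1/2)^(1.67/2.08)
      = 0.3877 + 0.67638 ≈ 1.0641 g.

1.06 g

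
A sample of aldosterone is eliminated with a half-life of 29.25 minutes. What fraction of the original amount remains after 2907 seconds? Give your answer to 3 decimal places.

0.317

2907 seconds = 48.45 minutes.
n = 48.45/29.25 ≈ 1.6564 half-lives.
Fraction remaining = (1/2)^1.6564 ≈ 0.31723.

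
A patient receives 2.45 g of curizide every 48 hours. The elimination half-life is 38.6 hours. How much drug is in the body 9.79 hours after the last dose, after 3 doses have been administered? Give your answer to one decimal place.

3.3 g

The 3 doses were given 105.79, 57.79, 9.79 hours ago.
Total = 2.45·(1/2)^(105.79/38.6) + 2.45·(1/2)^(57.79/38.6) + 2.45·(1/2)^(9.79/38.6)
      = 0.36656 + 0.86792 + 2.055 ≈ 3.2895 g.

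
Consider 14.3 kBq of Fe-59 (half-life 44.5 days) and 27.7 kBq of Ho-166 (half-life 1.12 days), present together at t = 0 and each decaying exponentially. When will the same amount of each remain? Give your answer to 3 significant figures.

Set 14.3·(1/2)^(t/44.5) = 27.7·(1/2)^(t/1.12).
Taking log₂: log₂(14.3/27.7) = t·(1/44.5 − 1/1.12).
log₂(0.51625) = -0.95387; 1/44.5 − 1/1.12 = -0.87039.
t = -0.95387 / -0.87039 ≈ 1.0959 days.

1.10 days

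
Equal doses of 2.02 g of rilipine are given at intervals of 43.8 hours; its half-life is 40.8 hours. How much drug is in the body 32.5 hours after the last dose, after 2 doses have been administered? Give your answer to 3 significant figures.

1.72 g

The 2 doses were given 76.3, 32.5 hours ago.
Total = 2.02·(1/2)^(76.3/40.8) + 2.02·(1/2)^(32.5/40.8)
      = 0.55258 + 1.1629 ≈ 1.7155 g.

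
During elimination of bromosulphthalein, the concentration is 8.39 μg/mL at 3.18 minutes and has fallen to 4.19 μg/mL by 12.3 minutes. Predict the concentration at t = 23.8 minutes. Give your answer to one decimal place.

Over Δt = 12.3 − 3.18 = 9.12 minutes, the level fell by a factor of 8.39/4.19 ≈ 2.0024.
n = log₂(2.0024) ≈ 1.0017 half-lives, so t½ = 9.12/1.0017 ≈ 9.1043 minutes.
From t = 12.3 to t = 23.8: 4.19 × (1/2)^((23.8−12.3)/9.1043) ≈ 1.7457 μg/mL.

1.7 μg/mL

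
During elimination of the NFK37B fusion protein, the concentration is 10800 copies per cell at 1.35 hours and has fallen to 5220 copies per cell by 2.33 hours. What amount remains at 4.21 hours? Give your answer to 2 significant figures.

1300 copies per cell

Over Δt = 2.33 − 1.35 = 0.98 hours, the level fell by a factor of 10800/5220 ≈ 2.069.
n = log₂(2.069) ≈ 1.0489 half-lives, so t½ = 0.98/1.0489 ≈ 0.9343 hours.
From t = 2.33 to t = 4.21: 5220 × (1/2)^((4.21−2.33)/0.9343) ≈ 1294 copies per cell.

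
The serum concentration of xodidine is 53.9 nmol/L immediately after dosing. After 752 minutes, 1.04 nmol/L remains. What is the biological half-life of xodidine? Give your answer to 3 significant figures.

A/A₀ = 1.04/53.9 ≈ 0.019295.
n = log₂(51.827) ≈ 5.6956 half-lives elapsed in 752 minutes.
t½ = 752/5.6956 ≈ 132.03 minutes.

132 minutes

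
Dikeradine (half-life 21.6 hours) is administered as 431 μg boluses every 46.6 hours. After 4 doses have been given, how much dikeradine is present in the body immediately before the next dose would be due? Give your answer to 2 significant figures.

120 μg

The 4 doses were given 186.4, 139.8, 93.2, 46.6 hours ago.
Total = 431·(1/2)^(186.4/21.6) + 431·(1/2)^(139.8/21.6) + 431·(1/2)^(93.2/21.6) + 431·(1/2)^(46.6/21.6)
      = 1.0882 + 4.8545 + 21.657 + 96.612 ≈ 124.21 μg.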